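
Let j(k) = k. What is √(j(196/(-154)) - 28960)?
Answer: I*√3504314/11 ≈ 170.18*I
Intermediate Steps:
√(j(196/(-154)) - 28960) = √(196/(-154) - 28960) = √(196*(-1/154) - 28960) = √(-14/11 - 28960) = √(-318574/11) = I*√3504314/11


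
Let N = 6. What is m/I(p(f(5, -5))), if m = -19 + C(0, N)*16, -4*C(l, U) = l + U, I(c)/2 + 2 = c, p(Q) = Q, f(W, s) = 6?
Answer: -43/8 ≈ -5.3750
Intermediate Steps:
I(c) = -4 + 2*c
C(l, U) = -U/4 - l/4 (C(l, U) = -(l + U)/4 = -(U + l)/4 = -U/4 - l/4)
m = -43 (m = -19 + (-¼*6 - ¼*0)*16 = -19 + (-3/2 + 0)*16 = -19 - 3/2*16 = -19 - 24 = -43)
m/I(p(f(5, -5))) = -43/(-4 + 2*6) = -43/(-4 + 12) = -43/8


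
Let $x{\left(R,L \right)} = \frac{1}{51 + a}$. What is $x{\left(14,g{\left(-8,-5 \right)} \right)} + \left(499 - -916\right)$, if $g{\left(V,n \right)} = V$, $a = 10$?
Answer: $\frac{86316}{61} \approx 1415.0$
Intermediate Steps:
$x{\left(R,L \right)} = \frac{1}{61}$ ($x{\left(R,L \right)} = \frac{1}{51 + 10} = \frac{1}{61}$)
$x{\left(14,g{\left(-8,-5 \right)} \right)} + \left(499 - -916\right) = \frac{1}{61} + \left(499 - -916\right) = \frac{1}{61} + \left(499 + 916\right) = \frac{1}{61} + 1415 = \frac{86316}{61}$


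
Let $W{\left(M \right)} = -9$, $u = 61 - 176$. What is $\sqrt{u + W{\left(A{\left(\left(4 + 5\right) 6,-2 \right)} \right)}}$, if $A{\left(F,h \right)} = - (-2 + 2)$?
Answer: $2 i \sqrt{31} \approx 11.136 i$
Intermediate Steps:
$A{\left(F,h \right)} = 0$ ($A{\left(F,h \right)} = \left(-1\right) 0 = 0$)
$u = -115$ ($u = 61 - 176 = -115$)
$\sqrt{u + W{\left(A{\left(\left(4 + 5\right) 6,-2 \right)} \right)}} = \sqrt{-115 - 9} = \sqrt{-124} = 2 i \sqrt{31}$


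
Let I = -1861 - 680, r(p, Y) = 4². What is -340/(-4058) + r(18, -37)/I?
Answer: 399506/5155689 ≈ 0.077488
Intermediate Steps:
r(p, Y) = 16
I = -2541
-340/(-4058) + r(18, -37)/I = -340/(-4058) + 16/(-2541) = -340*(-1/4058) + 16*(-1/2541) = 170/2029 - 16/2541 = 399506/5155689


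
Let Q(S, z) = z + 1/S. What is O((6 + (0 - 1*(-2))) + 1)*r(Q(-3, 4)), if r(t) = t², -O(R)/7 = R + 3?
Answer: -3388/3 ≈ -1129.3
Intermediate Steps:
O(R) = -21 - 7*R (O(R) = -7*(R + 3) = -7*(3 + R) = -21 - 7*R)
O((6 + (0 - 1*(-2))) + 1)*r(Q(-3, 4)) = (-21 - 7*((6 + (0 - 1*(-2))) + 1))*(4 + 1/(-3))² = (-21 - 7*((6 + (0 + 2)) + 1))*(4 - ⅓)² = (-21 - 7*((6 + 2) + 1))*(11/3)² = (-21 - 7*(8 + 1))*(121/9) = (-21 - 7*9)*(121/9) = (-21 - 63)*(121/9) = -84*121/9 = -3388/3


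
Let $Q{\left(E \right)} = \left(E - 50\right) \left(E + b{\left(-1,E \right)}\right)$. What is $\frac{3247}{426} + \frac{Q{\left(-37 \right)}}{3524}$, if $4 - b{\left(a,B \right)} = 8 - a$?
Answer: $\frac{1624879}{187653} \approx 8.659$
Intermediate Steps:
$b{\left(a,B \right)} = -4 + a$ ($b{\left(a,B \right)} = 4 - \left(8 - a\right) = 4 + \left(-8 + a\right) = -4 + a$)
$Q{\left(E \right)} = \left(-50 + E\right) \left(-5 + E\right)$ ($Q{\left(E \right)} = \left(E - 50\right) \left(E - 5\right) = \left(-50 + E\right) \left(E - 5\right) = \left(-50 + E\right) \left(-5 + E\right)$)
$\frac{3247}{426} + \frac{Q{\left(-37 \right)}}{3524} = \frac{3247}{426} + \frac{250 + \left(-37\right)^{2} - -2035}{3524} = 3247 \cdot \frac{1}{426} + \left(250 + 1369 + 2035\right) \frac{1}{3524} = \frac{3247}{426} + 3654 \cdot \frac{1}{3524} = \frac{3247}{426} + \frac{1827}{1762} = \frac{1624879}{187653}$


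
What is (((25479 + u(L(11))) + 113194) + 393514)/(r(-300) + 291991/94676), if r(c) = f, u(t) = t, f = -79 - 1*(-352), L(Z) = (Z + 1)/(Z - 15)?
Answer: 50385052384/26138539 ≈ 1927.6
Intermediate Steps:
L(Z) = (1 + Z)/(-15 + Z)
f = 273 (f = -79 + 352 = 273)
r(c) = 273
(((25479 + u(L(11))) + 113194) + 393514)/(r(-300) + 291991/94676) = (((25479 + (1 + 11)/(-15 + 11)) + 113194) + 393514)/(273 + 291991/94676) = (((25479 + 12/(-4)) + 113194) + 393514)/(273 + 291991*(1/94676)) = (((25479 - ¼*12) + 113194) + 393514)/(273 + 291991/94676) = (((25479 - 3) + 113194) + 393514)/(26138539/94676) = ((25476 + 113194) + 393514)*(94676/26138539) = (138670 + 393514)*(94676/26138539) = 532184*(94676/26138539) = 50385052384/26138539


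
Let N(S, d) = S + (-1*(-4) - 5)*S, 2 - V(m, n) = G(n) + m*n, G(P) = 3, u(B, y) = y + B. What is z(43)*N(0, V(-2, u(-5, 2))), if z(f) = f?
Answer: 0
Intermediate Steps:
u(B, y) = B + y
V(m, n) = -1 - m*n (V(m, n) = 2 - (3 + m*n) = 2 + (-3 - m*n) = -1 - m*n)
N(S, d) = 0 (N(S, d) = S + (4 - 5)*S = S - S = 0)
z(43)*N(0, V(-2, u(-5, 2))) = 43*0 = 0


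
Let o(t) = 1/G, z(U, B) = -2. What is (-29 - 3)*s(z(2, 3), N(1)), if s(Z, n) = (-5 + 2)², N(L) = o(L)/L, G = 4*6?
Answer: -288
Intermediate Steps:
G = 24
o(t) = 1/24
N(L) = 1/(24*L)
s(Z, n) = 9 (s(Z, n) = (-3)² = 9)
(-29 - 3)*s(z(2, 3), N(1)) = (-29 - 3)*9 = -32*9 = -288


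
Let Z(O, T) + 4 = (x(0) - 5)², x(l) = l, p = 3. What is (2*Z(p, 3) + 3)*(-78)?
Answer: -3510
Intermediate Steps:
Z(O, T) = 21 (Z(O, T) = -4 + (0 - 5)² = -4 + (-5)² = -4 + 25 = 21)
(2*Z(p, 3) + 3)*(-78) = (2*21 + 3)*(-78) = (42 + 3)*(-78) = 45*(-78) = -3510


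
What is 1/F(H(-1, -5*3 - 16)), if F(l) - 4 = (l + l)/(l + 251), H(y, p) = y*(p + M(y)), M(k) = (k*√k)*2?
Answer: 83901/354061 - 251*I/354061 ≈ 0.23697 - 0.00070892*I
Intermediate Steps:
M(k) = 2*k^(3/2) (M(k) = k^(3/2)*2 = 2*k^(3/2))
H(y, p) = y*(p + 2*y^(3/2))
F(l) = 4 + 2*l/(251 + l) (F(l) = 4 + (l + l)/(l + 251) = 4 + (2*l)/(251 + l) = 4 + 2*l/(251 + l))
1/F(H(-1, -5*3 - 16)) = 1/(2*(502 + 3*(-((-5*3 - 16) + 2*(-1)^(3/2))))/(251 - ((-5*3 - 16) + 2*(-1)^(3/2)))) = 1/(2*(502 + 3*(-((-15 - 16) + 2*(-I))))/(251 - ((-15 - 16) + 2*(-I)))) = 1/(2*(502 + 3*(-(-31 - 2*I)))/(251 - (-31 - 2*I))) = 1/(2*(502 + 3*(31 + 2*I))/(251 + (31 + 2*I))) = 1/(2*(502 + (93 + 6*I))/(282 + 2*I)) = 1/(2*((282 - 2*I)/79528)*(595 + 6*I)) = 1/((282 - 2*I)*(595 + 6*I)/39764) = (282 + 2*I)*(595 - 6*I)/708122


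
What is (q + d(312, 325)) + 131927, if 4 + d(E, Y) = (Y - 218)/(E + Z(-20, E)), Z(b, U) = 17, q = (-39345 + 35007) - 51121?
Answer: 25156763/329 ≈ 76464.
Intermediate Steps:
q = -55459 (q = -4338 - 51121 = -55459)
d(E, Y) = -4 + (-218 + Y)/(17 + E) (d(E, Y) = -4 + (Y - 218)/(E + 17) = -4 + (-218 + Y)/(17 + E))
(q + d(312, 325)) + 131927 = (-55459 + (-286 + 325 - 4*312)/(17 + 312)) + 131927 = (-55459 + (-286 + 325 - 1248)/329) + 131927 = (-55459 + (1/329)*(-1209)) + 131927 = (-55459 - 1209/329) + 131927 = -18247220/329 + 131927 = 25156763/329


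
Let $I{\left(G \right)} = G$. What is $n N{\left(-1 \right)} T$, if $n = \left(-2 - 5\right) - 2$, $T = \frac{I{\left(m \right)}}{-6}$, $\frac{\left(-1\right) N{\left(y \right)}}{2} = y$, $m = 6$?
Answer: $18$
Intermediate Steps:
$N{\left(y \right)} = - 2 y$
$T = -1$ ($T = \frac{6}{-6} = 6 \left(- \frac{1}{6}\right) = -1$)
$n = -9$ ($n = -7 - 2 = -9$)
$n N{\left(-1 \right)} T = - 9 \left(\left(-2\right) \left(-1\right)\right) \left(-1\right) = \left(-9\right) 2 \left(-1\right) = \left(-18\right) \left(-1\right) = 18$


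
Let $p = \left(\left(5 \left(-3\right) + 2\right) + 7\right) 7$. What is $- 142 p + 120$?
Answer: $6084$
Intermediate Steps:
$p = -42$ ($p = \left(\left(-15 + 2\right) + 7\right) 7 = \left(-13 + 7\right) 7 = \left(-6\right) 7 = -42$)
$- 142 p + 120 = \left(-142\right) \left(-42\right) + 120 = 5964 + 120 = 6084$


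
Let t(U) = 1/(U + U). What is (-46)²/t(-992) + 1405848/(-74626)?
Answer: -156646049996/37313 ≈ -4.1982e+6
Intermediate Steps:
t(U) = 1/(2*U)
(-46)²/t(-992) + 1405848/(-74626) = (-46)²/(((½)/(-992))) + 1405848/(-74626) = 2116/(((½)*(-1/992))) + 1405848*(-1/74626) = 2116/(-1/1984) - 702924/37313 = 2116*(-1984) - 702924/37313 = -4198144 - 702924/37313 = -156646049996/37313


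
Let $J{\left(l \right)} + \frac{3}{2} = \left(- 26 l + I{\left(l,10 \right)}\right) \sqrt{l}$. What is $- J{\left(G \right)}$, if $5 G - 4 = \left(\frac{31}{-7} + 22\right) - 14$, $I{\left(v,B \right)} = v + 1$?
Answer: $\frac{3}{2} + \frac{258 \sqrt{1855}}{245} \approx 46.855$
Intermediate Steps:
$I{\left(v,B \right)} = 1 + v$
$G = \frac{53}{35}$ ($G = \frac{4}{5} + \frac{\left(\frac{31}{-7} + 22\right) - 14}{5} = \frac{4}{5} + \frac{\left(31 \left(- \frac{1}{7}\right) + 22\right) - 14}{5} = \frac{4}{5} + \frac{\left(- \frac{31}{7} + 22\right) - 14}{5} = \frac{4}{5} + \frac{\frac{123}{7} - 14}{5} = \frac{4}{5} + \frac{1}{5} \cdot \frac{25}{7} = \frac{4}{5} + \frac{5}{7} = \frac{53}{35} \approx 1.5143$)
$J{\left(l \right)} = - \frac{3}{2} + \sqrt{l} \left(1 - 25 l\right)$ ($J{\left(l \right)} = - \frac{3}{2} + \left(- 26 l + \left(1 + l\right)\right) \sqrt{l} = - \frac{3}{2} + \left(1 - 25 l\right) \sqrt{l} = - \frac{3}{2} + \sqrt{l} \left(1 - 25 l\right)$)
$- J{\left(G \right)} = - (- \frac{3}{2} + \sqrt{\frac{53}{35}} - 25 \left(\frac{53}{35}\right)^{\frac{3}{2}}) = - (- \frac{3}{2} + \frac{\sqrt{1855}}{35} - 25 \frac{53 \sqrt{1855}}{1225}) = - (- \frac{3}{2} + \frac{\sqrt{1855}}{35} - \frac{53 \sqrt{1855}}{49}) = - (- \frac{3}{2} - \frac{258 \sqrt{1855}}{245}) = \frac{3}{2} + \frac{258 \sqrt{1855}}{245}$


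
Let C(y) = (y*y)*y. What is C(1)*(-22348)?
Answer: -22348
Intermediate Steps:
C(y) = y**3 (C(y) = y**2*y = y**3)
C(1)*(-22348) = 1**3*(-22348) = 1*(-22348) = -22348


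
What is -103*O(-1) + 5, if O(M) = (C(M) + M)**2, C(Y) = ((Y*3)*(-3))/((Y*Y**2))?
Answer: -10295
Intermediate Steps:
C(Y) = -9/Y**2 (C(Y) = ((3*Y)*(-3))/(Y**3) = (-9*Y)/Y**3 = -9/Y**2)
O(M) = (M - 9/M**2)**2 (O(M) = (-9/M**2 + M)**2 = (M - 9/M**2)**2)
-103*O(-1) + 5 = -103*(-9 + (-1)**3)**2/(-1)**4 + 5 = -103*(-9 - 1)**2 + 5 = -103*(-10)**2 + 5 = -103*100 + 5 = -10300 + 5 = -10295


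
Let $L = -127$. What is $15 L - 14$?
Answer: $-1919$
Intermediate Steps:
$15 L - 14 = 15 \left(-127\right) - 14 = -1905 - 14 = -1919$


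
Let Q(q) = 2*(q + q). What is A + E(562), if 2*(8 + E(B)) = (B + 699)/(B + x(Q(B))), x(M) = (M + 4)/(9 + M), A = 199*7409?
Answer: 3746958519553/2541372 ≈ 1.4744e+6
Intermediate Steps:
A = 1474391
Q(q) = 4*q (Q(q) = 2*(2*q) = 4*q)
x(M) = (4 + M)/(9 + M)
E(B) = -8 + (699 + B)/(2*(B + (4 + 4*B)/(9 + 4*B))) (E(B) = -8 + ((B + 699)/(B + (4 + 4*B)/(9 + 4*B)))/2 = -8 + ((699 + B)/(B + (4 + 4*B)/(9 + 4*B)))/2 = -8 + (699 + B)/(2*(B + (4 + 4*B)/(9 + 4*B))))
A + E(562) = 1474391 + (6227 - 60*562**2 + 2597*562)/(2*(4 + 4*562**2 + 13*562)) = 1474391 + (6227 - 60*315844 + 1459514)/(2*(4 + 4*315844 + 7306)) = 1474391 + (6227 - 18950640 + 1459514)/(2*(4 + 1263376 + 7306)) = 1474391 + (1/2)*(-17484899)/1270686 = 1474391 + (1/2)*(1/1270686)*(-17484899) = 1474391 - 17484899/2541372 = 3746958519553/2541372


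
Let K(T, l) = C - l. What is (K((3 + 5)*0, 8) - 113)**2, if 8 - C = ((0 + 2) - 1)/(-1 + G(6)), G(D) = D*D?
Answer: 15649936/1225 ≈ 12775.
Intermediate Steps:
G(D) = D**2
C = 279/35 (C = 8 - ((0 + 2) - 1)/(-1 + 6**2) = 8 - (2 - 1)/(-1 + 36) = 8 - 1/35 = 279/35 ≈ 7.9714)
K(T, l) = 279/35 - l
(K((3 + 5)*0, 8) - 113)**2 = ((279/35 - 1*8) - 113)**2 = ((279/35 - 8) - 113)**2 = (-1/35 - 113)**2 = (-3956/35)**2 = 15649936/1225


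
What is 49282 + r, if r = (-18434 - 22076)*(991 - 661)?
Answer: -13319018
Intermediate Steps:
r = -13368300 (r = -40510*330 = -13368300)
49282 + r = 49282 - 13368300 = -13319018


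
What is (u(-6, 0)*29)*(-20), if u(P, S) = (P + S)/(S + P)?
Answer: -580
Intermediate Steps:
u(P, S) = 1 (u(P, S) = (P + S)/(P + S) = 1)
(u(-6, 0)*29)*(-20) = (1*29)*(-20) = 29*(-20) = -580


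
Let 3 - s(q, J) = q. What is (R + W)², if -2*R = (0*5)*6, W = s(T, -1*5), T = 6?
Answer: 9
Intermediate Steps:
s(q, J) = 3 - q
W = -3 (W = 3 - 1*6 = 3 - 6 = -3)
R = 0 (R = -0*5*6/2 = -0*6 = -½*0 = 0)
(R + W)² = (0 - 3)² = (-3)² = 9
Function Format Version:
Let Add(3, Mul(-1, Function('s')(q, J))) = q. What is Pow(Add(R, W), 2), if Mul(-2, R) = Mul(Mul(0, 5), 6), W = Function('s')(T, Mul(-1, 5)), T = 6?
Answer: 9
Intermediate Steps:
Function('s')(q, J) = Add(3, Mul(-1, q))
W = -3 (W = Add(3, Mul(-1, 6)) = Add(3, -6) = -3)
R = 0 (R = Mul(Rational(-1, 2), Mul(Mul(0, 5), 6)) = Mul(Rational(-1, 2), Mul(0, 6)) = Mul(Rational(-1, 2), 0) = 0)
Pow(Add(R, W), 2) = Pow(Add(0, -3), 2) = Pow(-3, 2) = 9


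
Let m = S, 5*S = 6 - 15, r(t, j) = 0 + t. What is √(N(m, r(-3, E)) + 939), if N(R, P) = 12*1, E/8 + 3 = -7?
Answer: √951 ≈ 30.838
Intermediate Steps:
E = -80 (E = -24 + 8*(-7) = -24 - 56 = -80)
r(t, j) = t
S = -9/5 (S = (6 - 15)/5 = (⅕)*(-9) = -9/5 ≈ -1.8000)
m = -9/5 ≈ -1.8000
N(R, P) = 12
√(N(m, r(-3, E)) + 939) = √(12 + 939) = √951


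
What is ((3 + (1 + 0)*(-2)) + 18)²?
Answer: 361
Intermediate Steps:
((3 + (1 + 0)*(-2)) + 18)² = ((3 + 1*(-2)) + 18)² = ((3 - 2) + 18)² = (1 + 18)² = 19² = 361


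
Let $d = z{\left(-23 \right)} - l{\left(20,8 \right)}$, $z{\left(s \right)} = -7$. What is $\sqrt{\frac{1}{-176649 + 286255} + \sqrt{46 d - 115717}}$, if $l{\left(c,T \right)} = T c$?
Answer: $\frac{\sqrt{109606 + 36040425708 i \sqrt{13711}}}{109606} \approx 13.253 + 13.253 i$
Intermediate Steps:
$d = -167$ ($d = -7 - 8 \cdot 20 = -7 - 160 = -167$)
$\sqrt{\frac{1}{-176649 + 286255} + \sqrt{46 d - 115717}} = \sqrt{\frac{1}{-176649 + 286255} + \sqrt{46 \left(-167\right) - 115717}} = \sqrt{\frac{1}{109606} + \sqrt{-7682 - 115717}} = \sqrt{\frac{1}{109606} + \sqrt{-123399}} = \sqrt{\frac{1}{109606} + 3 i \sqrt{13711}}$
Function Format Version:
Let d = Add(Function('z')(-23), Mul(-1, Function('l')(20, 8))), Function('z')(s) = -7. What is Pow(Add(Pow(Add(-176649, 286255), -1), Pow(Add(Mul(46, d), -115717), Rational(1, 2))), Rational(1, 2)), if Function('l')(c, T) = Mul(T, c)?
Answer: Mul(Rational(1, 109606), Pow(Add(109606, Mul(36040425708, I, Pow(13711, Rational(1, 2)))), Rational(1, 2))) ≈ Add(13.253, Mul(13.253, I))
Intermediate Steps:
d = -167 (d = Add(-7, Mul(-1, Mul(8, 20))) = Add(-7, Mul(-1, 160)) = Add(-7, -160) = -167)
Pow(Add(Pow(Add(-176649, 286255), -1), Pow(Add(Mul(46, d), -115717), Rational(1, 2))), Rational(1, 2)) = Pow(Add(Pow(Add(-176649, 286255), -1), Pow(Add(Mul(46, -167), -115717), Rational(1, 2))), Rational(1, 2)) = Pow(Add(Pow(109606, -1), Pow(Add(-7682, -115717), Rational(1, 2))), Rational(1, 2)) = Pow(Add(Rational(1, 109606), Pow(-123399, Rational(1, 2))), Rational(1, 2)) = Pow(Add(Rational(1, 109606), Mul(3, I, Pow(13711, Rational(1, 2)))), Rational(1, 2))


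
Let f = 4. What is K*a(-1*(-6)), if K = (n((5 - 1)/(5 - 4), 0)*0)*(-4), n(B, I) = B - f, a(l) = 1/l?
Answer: 0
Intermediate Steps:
n(B, I) = -4 + B (n(B, I) = B - 1*4 = B - 4 = -4 + B)
K = 0 (K = ((-4 + (5 - 1)/(5 - 4))*0)*(-4) = ((-4 + 4/1)*0)*(-4) = ((-4 + 4*1)*0)*(-4) = ((-4 + 4)*0)*(-4) = (0*0)*(-4) = 0*(-4) = 0)
K*a(-1*(-6)) = 0/((-1*(-6))) = 0/6 = 0*(⅙) = 0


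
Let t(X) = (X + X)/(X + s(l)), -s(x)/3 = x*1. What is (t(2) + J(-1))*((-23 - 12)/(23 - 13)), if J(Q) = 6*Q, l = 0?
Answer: 14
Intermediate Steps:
s(x) = -3*x
t(X) = 2 (t(X) = (X + X)/(X - 3*0) = (2*X)/(X + 0) = (2*X)/X = 2)
(t(2) + J(-1))*((-23 - 12)/(23 - 13)) = (2 + 6*(-1))*((-23 - 12)/(23 - 13)) = (2 - 6)*(-35/10) = -(-140)/10 = -4*(-7/2) = 14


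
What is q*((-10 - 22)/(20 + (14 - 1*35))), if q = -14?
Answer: -448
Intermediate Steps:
q*((-10 - 22)/(20 + (14 - 1*35))) = -14*(-10 - 22)/(20 + (14 - 1*35)) = -(-448)/(20 + (14 - 35)) = -(-448)/(20 - 21) = -(-448)/(-1) = -(-448)*(-1) = -14*32 = -448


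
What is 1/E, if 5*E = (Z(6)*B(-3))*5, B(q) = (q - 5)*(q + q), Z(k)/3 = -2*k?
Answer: -1/1728 ≈ -0.00057870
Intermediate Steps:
Z(k) = -6*k (Z(k) = 3*(-2*k) = -6*k)
B(q) = 2*q*(-5 + q) (B(q) = (-5 + q)*(2*q) = 2*q*(-5 + q))
E = -1728 (E = (((-6*6)*(2*(-3)*(-5 - 3)))*5)/5 = (-72*(-3)*(-8)*5)/5 = (-36*48*5)/5 = (-1728*5)/5 = (⅕)*(-8640) = -1728)
1/E = 1/(-1728) = -1/1728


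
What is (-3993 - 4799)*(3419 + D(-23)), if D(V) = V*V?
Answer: -34710816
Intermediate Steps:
D(V) = V²
(-3993 - 4799)*(3419 + D(-23)) = (-3993 - 4799)*(3419 + (-23)²) = -8792*(3419 + 529) = -8792*3948 = -34710816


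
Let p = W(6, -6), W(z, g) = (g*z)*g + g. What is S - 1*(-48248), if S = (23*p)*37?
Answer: 226958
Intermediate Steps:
W(z, g) = g + z*g**2 (W(z, g) = z*g**2 + g = g + z*g**2)
p = 210 (p = -6*(1 - 6*6) = -6*(1 - 36) = -6*(-35) = 210)
S = 178710 (S = (23*210)*37 = 4830*37 = 178710)
S - 1*(-48248) = 178710 - 1*(-48248) = 178710 + 48248 = 226958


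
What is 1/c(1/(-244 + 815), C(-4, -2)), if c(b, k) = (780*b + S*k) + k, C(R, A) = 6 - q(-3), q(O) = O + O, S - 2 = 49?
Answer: 571/357084 ≈ 0.0015991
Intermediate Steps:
S = 51 (S = 2 + 49 = 51)
q(O) = 2*O
C(R, A) = 12 (C(R, A) = 6 - 2*(-3) = 6 - 1*(-6) = 6 + 6 = 12)
c(b, k) = 52*k + 780*b (c(b, k) = (780*b + 51*k) + k = (51*k + 780*b) + k = 52*k + 780*b)
1/c(1/(-244 + 815), C(-4, -2)) = 1/(52*12 + 780/(-244 + 815)) = 1/(624 + 780/571) = 1/(357084/571) = 571/357084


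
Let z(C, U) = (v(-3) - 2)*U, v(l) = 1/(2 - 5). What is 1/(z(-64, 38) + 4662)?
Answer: 3/13720 ≈ 0.00021866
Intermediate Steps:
v(l) = -⅓ (v(l) = 1/(-3) = -⅓)
z(C, U) = -7*U/3 (z(C, U) = (-⅓ - 2)*U = -7*U/3)
1/(z(-64, 38) + 4662) = 1/(-7/3*38 + 4662) = 1/(-266/3 + 4662) = 1/(13720/3) = 3/13720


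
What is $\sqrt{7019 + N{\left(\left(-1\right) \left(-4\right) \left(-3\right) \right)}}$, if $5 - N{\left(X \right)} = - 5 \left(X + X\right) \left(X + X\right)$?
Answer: $4 \sqrt{619} \approx 99.519$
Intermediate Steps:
$N{\left(X \right)} = 5 + 20 X^{2}$ ($N{\left(X \right)} = 5 - - 5 \left(X + X\right) \left(X + X\right) = 5 - - 5 \cdot 2 X 2 X = 5 - - 5 \cdot 4 X^{2} = 5 - - 20 X^{2} = 5 + 20 X^{2}$)
$\sqrt{7019 + N{\left(\left(-1\right) \left(-4\right) \left(-3\right) \right)}} = \sqrt{7019 + \left(5 + 20 \left(\left(-1\right) \left(-4\right) \left(-3\right)\right)^{2}\right)} = \sqrt{7019 + \left(5 + 20 \left(4 \left(-3\right)\right)^{2}\right)} = \sqrt{7019 + \left(5 + 20 \left(-12\right)^{2}\right)} = \sqrt{7019 + \left(5 + 20 \cdot 144\right)} = \sqrt{7019 + \left(5 + 2880\right)} = \sqrt{7019 + 2885} = \sqrt{9904} = 4 \sqrt{619}$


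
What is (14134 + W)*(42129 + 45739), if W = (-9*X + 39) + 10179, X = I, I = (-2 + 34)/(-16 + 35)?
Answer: 40630163200/19 ≈ 2.1384e+9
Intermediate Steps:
I = 32/19 ≈ 1.6842
X = 32/19 ≈ 1.6842
W = 193854/19 (W = (-9*32/19 + 39) + 10179 = (-288/19 + 39) + 10179 = 453/19 + 10179 = 193854/19 ≈ 10203.)
(14134 + W)*(42129 + 45739) = (14134 + 193854/19)*(42129 + 45739) = (462400/19)*87868 = 40630163200/19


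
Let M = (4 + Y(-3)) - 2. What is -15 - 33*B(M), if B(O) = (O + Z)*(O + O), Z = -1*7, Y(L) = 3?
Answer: 645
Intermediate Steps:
Z = -7
M = 5 (M = (4 + 3) - 2 = 7 - 2 = 5)
B(O) = 2*O*(-7 + O) (B(O) = (O - 7)*(O + O) = (-7 + O)*(2*O) = 2*O*(-7 + O))
-15 - 33*B(M) = -15 - 66*5*(-7 + 5) = -15 - 66*5*(-2) = -15 - 33*(-20) = -15 + 660 = 645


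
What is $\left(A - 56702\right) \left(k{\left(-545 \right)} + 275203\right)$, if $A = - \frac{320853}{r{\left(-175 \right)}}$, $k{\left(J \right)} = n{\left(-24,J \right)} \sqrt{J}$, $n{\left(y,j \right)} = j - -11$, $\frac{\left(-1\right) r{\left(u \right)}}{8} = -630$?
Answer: $- \frac{26245094886133}{1680} + \frac{8487601679 i \sqrt{545}}{280} \approx -1.5622 \cdot 10^{10} + 7.0766 \cdot 10^{8} i$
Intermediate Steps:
$r{\left(u \right)} = 5040$ ($r{\left(u \right)} = \left(-8\right) \left(-630\right) = 5040$)
$n{\left(y,j \right)} = 11 + j$ ($n{\left(y,j \right)} = j + 11 = 11 + j$)
$k{\left(J \right)} = \sqrt{J} \left(11 + J\right)$ ($k{\left(J \right)} = \left(11 + J\right) \sqrt{J} = \sqrt{J} \left(11 + J\right)$)
$A = - \frac{106951}{1680}$ ($A = - \frac{320853}{5040} = \left(-320853\right) \frac{1}{5040} = - \frac{106951}{1680} \approx -63.661$)
$\left(A - 56702\right) \left(k{\left(-545 \right)} + 275203\right) = \left(- \frac{106951}{1680} - 56702\right) \left(\sqrt{-545} \left(11 - 545\right) + 275203\right) = - \frac{95366311 \left(i \sqrt{545} \left(-534\right) + 275203\right)}{1680} = - \frac{95366311 \left(- 534 i \sqrt{545} + 275203\right)}{1680} = - \frac{95366311 \left(275203 - 534 i \sqrt{545}\right)}{1680} = - \frac{26245094886133}{1680} + \frac{8487601679 i \sqrt{545}}{280}$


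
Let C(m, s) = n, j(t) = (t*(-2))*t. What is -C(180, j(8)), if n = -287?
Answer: 287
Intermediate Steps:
j(t) = -2*t**2 (j(t) = (-2*t)*t = -2*t**2)
C(m, s) = -287
-C(180, j(8)) = -1*(-287) = 287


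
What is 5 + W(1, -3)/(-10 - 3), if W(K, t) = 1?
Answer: 64/13 ≈ 4.9231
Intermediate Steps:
5 + W(1, -3)/(-10 - 3) = 5 + 1/(-10 - 3) = 5 + 1/(-13) = 5 + 1*(-1/13) = 5 - 1/13 = 64/13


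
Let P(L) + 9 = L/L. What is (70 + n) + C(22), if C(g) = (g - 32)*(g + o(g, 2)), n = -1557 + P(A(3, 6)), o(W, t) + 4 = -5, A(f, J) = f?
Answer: -1625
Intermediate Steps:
o(W, t) = -9 (o(W, t) = -4 - 5 = -9)
P(L) = -8 (P(L) = -9 + L/L = -9 + 1 = -8)
n = -1565 (n = -1557 - 8 = -1565)
C(g) = (-32 + g)*(-9 + g) (C(g) = (g - 32)*(g - 9) = (-32 + g)*(-9 + g))
(70 + n) + C(22) = (70 - 1565) + (288 + 22**2 - 41*22) = -1495 + (288 + 484 - 902) = -1495 - 130 = -1625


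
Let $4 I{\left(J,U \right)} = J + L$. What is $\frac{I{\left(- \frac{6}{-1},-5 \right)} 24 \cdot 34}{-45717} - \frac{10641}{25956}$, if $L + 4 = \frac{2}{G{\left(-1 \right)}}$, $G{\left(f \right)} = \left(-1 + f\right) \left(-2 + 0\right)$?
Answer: $- \frac{7931939}{18835404} \approx -0.42112$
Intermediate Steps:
$G{\left(f \right)} = 2 - 2 f$ ($G{\left(f \right)} = \left(-1 + f\right) \left(-2\right) = 2 - 2 f$)
$L = - \frac{7}{2}$ ($L = -4 + \frac{2}{2 - -2} = -4 + \frac{2}{2 + 2} = -4 + \frac{2}{4} = -4 + 2 \cdot \frac{1}{4} = -4 + \frac{1}{2} = - \frac{7}{2} \approx -3.5$)
$I{\left(J,U \right)} = - \frac{7}{8} + \frac{J}{4}$ ($I{\left(J,U \right)} = \frac{J - \frac{7}{2}}{4} = \frac{- \frac{7}{2} + J}{4} = - \frac{7}{8} + \frac{J}{4}$)
$\frac{I{\left(- \frac{6}{-1},-5 \right)} 24 \cdot 34}{-45717} - \frac{10641}{25956} = \frac{\left(- \frac{7}{8} + \frac{\left(-6\right) \frac{1}{-1}}{4}\right) 24 \cdot 34}{-45717} - \frac{10641}{25956} = \left(- \frac{7}{8} + \frac{\left(-6\right) \left(-1\right)}{4}\right) 24 \cdot 34 \left(- \frac{1}{45717}\right) - \frac{3547}{8652} = \left(- \frac{7}{8} + \frac{1}{4} \cdot 6\right) 24 \cdot 34 \left(- \frac{1}{45717}\right) - \frac{3547}{8652} = \left(- \frac{7}{8} + \frac{3}{2}\right) 24 \cdot 34 \left(- \frac{1}{45717}\right) - \frac{3547}{8652} = \frac{5}{8} \cdot 24 \cdot 34 \left(- \frac{1}{45717}\right) - \frac{3547}{8652} = 15 \cdot 34 \left(- \frac{1}{45717}\right) - \frac{3547}{8652} = 510 \left(- \frac{1}{45717}\right) - \frac{3547}{8652} = - \frac{170}{15239} - \frac{3547}{8652} = - \frac{7931939}{18835404}$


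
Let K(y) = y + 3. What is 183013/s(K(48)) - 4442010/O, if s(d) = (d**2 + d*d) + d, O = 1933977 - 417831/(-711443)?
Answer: 39201595632513926/1204613421970071 ≈ 32.543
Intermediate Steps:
K(y) = 3 + y
O = 1375914816642/711443 (O = 1933977 - 417831*(-1)/711443 = 1933977 - 1*(-417831/711443) = 1933977 + 417831/711443 = 1375914816642/711443 ≈ 1.9340e+6)
s(d) = d + 2*d**2 (s(d) = (d**2 + d**2) + d = 2*d**2 + d = d + 2*d**2)
183013/s(K(48)) - 4442010/O = 183013/(((3 + 48)*(1 + 2*(3 + 48)))) - 4442010/1375914816642/711443 = 183013/((51*(1 + 2*51))) - 4442010*711443/1375914816642 = 183013/((51*(1 + 102))) - 526706153405/229319136107 = 183013/((51*103)) - 526706153405/229319136107 = 183013/5253 - 526706153405/229319136107 = 39201595632513926/1204613421970071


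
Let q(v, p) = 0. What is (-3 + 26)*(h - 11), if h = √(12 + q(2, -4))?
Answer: -253 + 46*√3 ≈ -173.33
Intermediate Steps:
h = 2*√3 (h = √(12 + 0) = √12 = 2*√3 ≈ 3.4641)
(-3 + 26)*(h - 11) = (-3 + 26)*(2*√3 - 11) = 23*(-11 + 2*√3) = -253 + 46*√3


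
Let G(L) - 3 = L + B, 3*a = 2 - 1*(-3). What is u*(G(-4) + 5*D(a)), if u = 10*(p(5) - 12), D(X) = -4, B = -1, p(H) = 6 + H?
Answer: 220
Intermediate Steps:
a = 5/3 (a = (2 - 1*(-3))/3 = (2 + 3)/3 = (⅓)*5 = 5/3 ≈ 1.6667)
G(L) = 2 + L (G(L) = 3 + (L - 1) = 3 + (-1 + L) = 2 + L)
u = -10 (u = 10*((6 + 5) - 12) = 10*(11 - 12) = 10*(-1) = -10)
u*(G(-4) + 5*D(a)) = -10*((2 - 4) + 5*(-4)) = -10*(-2 - 20) = -10*(-22) = 220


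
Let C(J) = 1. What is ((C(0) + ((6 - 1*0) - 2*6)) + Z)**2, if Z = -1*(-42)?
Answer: 1369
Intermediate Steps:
Z = 42
((C(0) + ((6 - 1*0) - 2*6)) + Z)**2 = ((1 + ((6 - 1*0) - 2*6)) + 42)**2 = ((1 + ((6 + 0) - 12)) + 42)**2 = ((1 + (6 - 12)) + 42)**2 = ((1 - 6) + 42)**2 = (-5 + 42)**2 = 37**2 = 1369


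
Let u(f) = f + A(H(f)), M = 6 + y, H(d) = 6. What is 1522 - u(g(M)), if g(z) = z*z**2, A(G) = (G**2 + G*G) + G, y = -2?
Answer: 1380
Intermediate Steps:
M = 4 (M = 6 - 2 = 4)
A(G) = G + 2*G**2 (A(G) = (G**2 + G**2) + G = 2*G**2 + G = G + 2*G**2)
g(z) = z**3
u(f) = 78 + f (u(f) = f + 6*(1 + 2*6) = f + 6*(1 + 12) = f + 6*13 = f + 78 = 78 + f)
1522 - u(g(M)) = 1522 - (78 + 4**3) = 1522 - (78 + 64) = 1522 - 1*142 = 1522 - 142 = 1380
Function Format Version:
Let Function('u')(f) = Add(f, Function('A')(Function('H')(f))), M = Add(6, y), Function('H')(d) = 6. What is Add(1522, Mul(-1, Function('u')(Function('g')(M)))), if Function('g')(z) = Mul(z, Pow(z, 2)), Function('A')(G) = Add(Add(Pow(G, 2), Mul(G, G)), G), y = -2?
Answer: 1380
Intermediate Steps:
M = 4 (M = Add(6, -2) = 4)
Function('A')(G) = Add(G, Mul(2, Pow(G, 2))) (Function('A')(G) = Add(Add(Pow(G, 2), Pow(G, 2)), G) = Add(Mul(2, Pow(G, 2)), G) = Add(G, Mul(2, Pow(G, 2))))
Function('g')(z) = Pow(z, 3)
Function('u')(f) = Add(78, f) (Function('u')(f) = Add(f, Mul(6, Add(1, Mul(2, 6)))) = Add(f, Mul(6, Add(1, 12))) = Add(f, Mul(6, 13)) = Add(f, 78) = Add(78, f))
Add(1522, Mul(-1, Function('u')(Function('g')(M)))) = Add(1522, Mul(-1, Add(78, Pow(4, 3)))) = Add(1522, Mul(-1, Add(78, 64))) = Add(1522, Mul(-1, 142)) = Add(1522, -142) = 1380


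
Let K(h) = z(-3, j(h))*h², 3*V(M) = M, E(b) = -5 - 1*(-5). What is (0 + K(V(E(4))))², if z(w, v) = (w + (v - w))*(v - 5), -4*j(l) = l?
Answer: 0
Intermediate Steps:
j(l) = -l/4
z(w, v) = v*(-5 + v)
E(b) = 0 (E(b) = -5 + 5 = 0)
V(M) = M/3
K(h) = -h³*(-5 - h/4)/4 (K(h) = ((-h/4)*(-5 - h/4))*h² = (-h*(-5 - h/4)/4)*h² = -h³*(-5 - h/4)/4)
(0 + K(V(E(4))))² = (0 + ((⅓)*0)³*(20 + (⅓)*0)/16)² = (0 + (1/16)*0³*(20 + 0))² = (0 + (1/16)*0*20)² = (0 + 0)² = 0² = 0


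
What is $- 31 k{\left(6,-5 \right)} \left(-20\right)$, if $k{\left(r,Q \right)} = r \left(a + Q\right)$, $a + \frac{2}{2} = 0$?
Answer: $-22320$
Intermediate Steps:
$a = -1$ ($a = -1 + 0 = -1$)
$k{\left(r,Q \right)} = r \left(-1 + Q\right)$
$- 31 k{\left(6,-5 \right)} \left(-20\right) = - 31 \cdot 6 \left(-1 - 5\right) \left(-20\right) = - 31 \cdot 6 \left(-6\right) \left(-20\right) = \left(-31\right) \left(-36\right) \left(-20\right) = 1116 \left(-20\right) = -22320$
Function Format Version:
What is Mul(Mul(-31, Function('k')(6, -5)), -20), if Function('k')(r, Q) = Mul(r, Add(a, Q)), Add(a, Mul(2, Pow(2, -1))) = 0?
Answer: -22320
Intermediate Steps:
a = -1 (a = Add(-1, 0) = -1)
Function('k')(r, Q) = Mul(r, Add(-1, Q))
Mul(Mul(-31, Function('k')(6, -5)), -20) = Mul(Mul(-31, Mul(6, Add(-1, -5))), -20) = Mul(Mul(-31, Mul(6, -6)), -20) = Mul(Mul(-31, -36), -20) = Mul(1116, -20) = -22320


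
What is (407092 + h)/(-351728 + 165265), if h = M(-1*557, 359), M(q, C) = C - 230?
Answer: -407221/186463 ≈ -2.1839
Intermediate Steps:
M(q, C) = -230 + C
h = 129 (h = -230 + 359 = 129)
(407092 + h)/(-351728 + 165265) = (407092 + 129)/(-351728 + 165265) = 407221/(-186463) = 407221*(-1/186463) = -407221/186463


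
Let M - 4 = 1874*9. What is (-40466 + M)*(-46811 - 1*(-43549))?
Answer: 76970152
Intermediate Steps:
M = 16870 (M = 4 + 1874*9 = 4 + 16866 = 16870)
(-40466 + M)*(-46811 - 1*(-43549)) = (-40466 + 16870)*(-46811 - 1*(-43549)) = -23596*(-46811 + 43549) = -23596*(-3262) = 76970152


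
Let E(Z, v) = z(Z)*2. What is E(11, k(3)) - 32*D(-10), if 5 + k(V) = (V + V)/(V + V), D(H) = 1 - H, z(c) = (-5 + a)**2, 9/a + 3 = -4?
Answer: -13376/49 ≈ -272.98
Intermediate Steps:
a = -9/7 (a = 9/(-3 - 4) = 9/(-7) = 9*(-1/7) = -9/7 ≈ -1.2857)
z(c) = 1936/49 (z(c) = (-5 - 9/7)**2 = (-44/7)**2 = 1936/49)
k(V) = -4 (k(V) = -5 + (V + V)/(V + V) = -5 + (2*V)/((2*V)) = -5 + (2*V)*(1/(2*V)) = -5 + 1 = -4)
E(Z, v) = 3872/49 (E(Z, v) = (1936/49)*2 = 3872/49)
E(11, k(3)) - 32*D(-10) = 3872/49 - 32*(1 - 1*(-10)) = 3872/49 - 32*(1 + 10) = 3872/49 - 32*11 = 3872/49 - 352 = -13376/49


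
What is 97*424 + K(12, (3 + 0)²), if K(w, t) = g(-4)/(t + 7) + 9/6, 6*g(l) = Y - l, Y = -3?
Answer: 3948433/96 ≈ 41130.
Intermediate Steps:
g(l) = -½ - l/6 (g(l) = (-3 - l)/6 = -½ - l/6)
K(w, t) = 3/2 + 1/(6*(7 + t)) (K(w, t) = (-½ - ⅙*(-4))/(t + 7) + 9/6 = (-½ + ⅔)/(7 + t) + 9*(⅙) = 1/(6*(7 + t)) + 3/2 = 3/2 + 1/(6*(7 + t)))
97*424 + K(12, (3 + 0)²) = 97*424 + (64 + 9*(3 + 0)²)/(6*(7 + (3 + 0)²)) = 41128 + (64 + 9*3²)/(6*(7 + 3²)) = 41128 + (64 + 9*9)/(6*(7 + 9)) = 41128 + (⅙)*(64 + 81)/16 = 41128 + (⅙)*(1/16)*145 = 41128 + 145/96 = 3948433/96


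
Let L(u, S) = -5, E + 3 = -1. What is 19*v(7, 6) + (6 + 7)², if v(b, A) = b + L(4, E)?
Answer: 207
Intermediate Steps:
E = -4 (E = -3 - 1 = -4)
v(b, A) = -5 + b (v(b, A) = b - 5 = -5 + b)
19*v(7, 6) + (6 + 7)² = 19*(-5 + 7) + (6 + 7)² = 19*2 + 13² = 38 + 169 = 207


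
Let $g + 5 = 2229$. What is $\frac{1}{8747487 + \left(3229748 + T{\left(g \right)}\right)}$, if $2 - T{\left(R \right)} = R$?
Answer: $\frac{1}{11975013} \approx 8.3507 \cdot 10^{-8}$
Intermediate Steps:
$g = 2224$ ($g = -5 + 2229 = 2224$)
$T{\left(R \right)} = 2 - R$
$\frac{1}{8747487 + \left(3229748 + T{\left(g \right)}\right)} = \frac{1}{8747487 + \left(3229748 + \left(2 - 2224\right)\right)} = \frac{1}{8747487 + \left(3229748 - 2222\right)} = \frac{1}{8747487 + 3227526} = \frac{1}{11975013}$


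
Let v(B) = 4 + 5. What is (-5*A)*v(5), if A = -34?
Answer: 1530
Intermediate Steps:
v(B) = 9
(-5*A)*v(5) = -5*(-34)*9 = 170*9 = 1530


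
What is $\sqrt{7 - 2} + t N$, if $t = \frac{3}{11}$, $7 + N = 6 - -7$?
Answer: $\frac{18}{11} + \sqrt{5} \approx 3.8724$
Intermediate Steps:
$N = 6$ ($N = -7 + \left(6 - -7\right) = -7 + \left(6 + 7\right) = -7 + 13 = 6$)
$t = \frac{3}{11}$ ($t = 3 \cdot \frac{1}{11} = \frac{3}{11} \approx 0.27273$)
$\sqrt{7 - 2} + t N = \sqrt{7 - 2} + \frac{3}{11} \cdot 6 = \sqrt{5} + \frac{18}{11} = \frac{18}{11} + \sqrt{5}$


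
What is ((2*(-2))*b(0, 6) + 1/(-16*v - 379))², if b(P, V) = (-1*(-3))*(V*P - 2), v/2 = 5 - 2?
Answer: 129937201/225625 ≈ 575.90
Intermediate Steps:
v = 6 (v = 2*(5 - 2) = 2*3 = 6)
b(P, V) = -6 + 3*P*V (b(P, V) = 3*(P*V - 2) = 3*(-2 + P*V) = -6 + 3*P*V)
((2*(-2))*b(0, 6) + 1/(-16*v - 379))² = ((2*(-2))*(-6 + 3*0*6) + 1/(-16*6 - 379))² = (-4*(-6 + 0) + 1/(-96 - 379))² = (-4*(-6) + 1/(-475))² = (24 - 1/475)² = (11399/475)² = 129937201/225625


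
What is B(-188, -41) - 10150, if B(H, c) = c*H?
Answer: -2442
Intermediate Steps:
B(H, c) = H*c
B(-188, -41) - 10150 = -188*(-41) - 10150 = 7708 - 10150 = -2442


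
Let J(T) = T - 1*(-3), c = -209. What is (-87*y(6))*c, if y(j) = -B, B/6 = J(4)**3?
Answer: -37420614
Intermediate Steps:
J(T) = 3 + T (J(T) = T + 3 = 3 + T)
B = 2058 (B = 6*(3 + 4)**3 = 6*7**3 = 6*343 = 2058)
y(j) = -2058 (y(j) = -1*2058 = -2058)
(-87*y(6))*c = -87*(-2058)*(-209) = 179046*(-209) = -37420614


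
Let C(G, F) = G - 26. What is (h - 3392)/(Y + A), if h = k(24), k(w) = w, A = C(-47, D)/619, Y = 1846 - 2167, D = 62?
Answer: 521198/49693 ≈ 10.488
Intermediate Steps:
Y = -321
C(G, F) = -26 + G
A = -73/619 (A = (-26 - 47)/619 = -73*1/619 = -73/619 ≈ -0.11793)
h = 24
(h - 3392)/(Y + A) = (24 - 3392)/(-321 - 73/619) = -3368/(-198772/619) = -3368*(-619/198772) = 521198/49693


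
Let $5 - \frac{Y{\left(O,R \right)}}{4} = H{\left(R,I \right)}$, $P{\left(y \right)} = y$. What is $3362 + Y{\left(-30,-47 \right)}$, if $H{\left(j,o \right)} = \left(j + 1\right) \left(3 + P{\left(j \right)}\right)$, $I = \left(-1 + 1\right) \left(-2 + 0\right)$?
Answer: $-4714$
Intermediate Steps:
$I = 0$ ($I = 0 \left(-2\right) = 0$)
$H{\left(j,o \right)} = \left(1 + j\right) \left(3 + j\right)$ ($H{\left(j,o \right)} = \left(j + 1\right) \left(3 + j\right) = \left(1 + j\right) \left(3 + j\right)$)
$Y{\left(O,R \right)} = 8 - 16 R - 4 R^{2}$ ($Y{\left(O,R \right)} = 20 - 4 \left(3 + R^{2} + 4 R\right) = 20 - \left(12 + 4 R^{2} + 16 R\right) = 8 - 16 R - 4 R^{2}$)
$3362 + Y{\left(-30,-47 \right)} = 3362 - \left(-760 + 8836\right) = 3362 + \left(8 + 752 - 8836\right) = 3362 - 8076 = -4714$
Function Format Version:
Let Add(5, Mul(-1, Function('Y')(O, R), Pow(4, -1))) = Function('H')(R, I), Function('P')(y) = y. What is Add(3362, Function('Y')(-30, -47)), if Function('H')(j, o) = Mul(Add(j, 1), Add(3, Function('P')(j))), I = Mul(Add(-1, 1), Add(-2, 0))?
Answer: -4714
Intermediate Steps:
I = 0 (I = Mul(0, -2) = 0)
Function('H')(j, o) = Mul(Add(1, j), Add(3, j)) (Function('H')(j, o) = Mul(Add(j, 1), Add(3, j)) = Mul(Add(1, j), Add(3, j)))
Function('Y')(O, R) = Add(8, Mul(-16, R), Mul(-4, Pow(R, 2))) (Function('Y')(O, R) = Add(20, Mul(-4, Add(3, Pow(R, 2), Mul(4, R)))) = Add(20, Add(-12, Mul(-16, R), Mul(-4, Pow(R, 2)))) = Add(8, Mul(-16, R), Mul(-4, Pow(R, 2))))
Add(3362, Function('Y')(-30, -47)) = Add(3362, Add(8, Mul(-16, -47), Mul(-4, Pow(-47, 2)))) = Add(3362, Add(8, 752, Mul(-4, 2209))) = Add(3362, Add(8, 752, -8836)) = Add(3362, -8076) = -4714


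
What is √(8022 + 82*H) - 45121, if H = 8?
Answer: -45121 + √8678 ≈ -45028.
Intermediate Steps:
√(8022 + 82*H) - 45121 = √(8022 + 82*8) - 45121 = √(8022 + 656) - 45121 = √8678 - 45121 = -45121 + √8678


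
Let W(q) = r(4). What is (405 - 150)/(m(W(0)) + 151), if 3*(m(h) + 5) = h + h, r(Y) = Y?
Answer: 765/446 ≈ 1.7152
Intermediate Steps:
W(q) = 4
m(h) = -5 + 2*h/3 (m(h) = -5 + (h + h)/3 = -5 + (2*h)/3 = -5 + 2*h/3)
(405 - 150)/(m(W(0)) + 151) = (405 - 150)/((-5 + (⅔)*4) + 151) = 255/((-5 + 8/3) + 151) = 255/(-7/3 + 151) = 255/(446/3) = 255*(3/446) = 765/446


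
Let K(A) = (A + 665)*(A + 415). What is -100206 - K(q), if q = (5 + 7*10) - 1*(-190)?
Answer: -732606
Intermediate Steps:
q = 265 (q = (5 + 70) + 190 = 75 + 190 = 265)
K(A) = (415 + A)*(665 + A) (K(A) = (665 + A)*(415 + A) = (415 + A)*(665 + A))
-100206 - K(q) = -100206 - (275975 + 265² + 1080*265) = -100206 - (275975 + 70225 + 286200) = -100206 - 1*632400 = -100206 - 632400 = -732606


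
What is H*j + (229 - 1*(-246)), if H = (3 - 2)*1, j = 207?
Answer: 682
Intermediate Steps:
H = 1 (H = 1*1 = 1)
H*j + (229 - 1*(-246)) = 1*207 + (229 - 1*(-246)) = 207 + (229 + 246) = 207 + 475 = 682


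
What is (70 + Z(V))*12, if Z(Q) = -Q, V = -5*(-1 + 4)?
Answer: 1020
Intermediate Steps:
V = -15 (V = -5*3 = -15)
(70 + Z(V))*12 = (70 - 1*(-15))*12 = (70 + 15)*12 = 85*12 = 1020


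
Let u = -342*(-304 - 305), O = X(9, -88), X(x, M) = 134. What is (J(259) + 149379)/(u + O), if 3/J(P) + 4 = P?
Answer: 3174304/4428755 ≈ 0.71675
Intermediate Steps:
J(P) = 3/(-4 + P)
O = 134
u = 208278 (u = -342*(-609) = 208278)
(J(259) + 149379)/(u + O) = (3/(-4 + 259) + 149379)/(208278 + 134) = (3/255 + 149379)/208412 = (3*(1/255) + 149379)*(1/208412) = (1/85 + 149379)*(1/208412) = (12697216/85)*(1/208412) = 3174304/4428755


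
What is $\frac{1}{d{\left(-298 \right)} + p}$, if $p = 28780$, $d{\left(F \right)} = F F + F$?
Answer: $\frac{1}{117286} \approx 8.5262 \cdot 10^{-6}$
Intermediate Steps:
$d{\left(F \right)} = F + F^{2}$ ($d{\left(F \right)} = F^{2} + F = F + F^{2}$)
$\frac{1}{d{\left(-298 \right)} + p} = \frac{1}{- 298 \left(1 - 298\right) + 28780} = \frac{1}{\left(-298\right) \left(-297\right) + 28780} = \frac{1}{88506 + 28780} = \frac{1}{117286}$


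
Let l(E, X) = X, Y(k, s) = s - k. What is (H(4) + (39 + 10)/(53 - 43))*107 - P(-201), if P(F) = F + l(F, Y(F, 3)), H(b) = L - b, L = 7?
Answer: 8423/10 ≈ 842.30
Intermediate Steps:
H(b) = 7 - b
P(F) = 3 (P(F) = F + (3 - F) = 3)
(H(4) + (39 + 10)/(53 - 43))*107 - P(-201) = ((7 - 1*4) + (39 + 10)/(53 - 43))*107 - 1*3 = ((7 - 4) + 49/10)*107 - 3 = (3 + 49*(⅒))*107 - 3 = (3 + 49/10)*107 - 3 = (79/10)*107 - 3 = 8453/10 - 3 = 8423/10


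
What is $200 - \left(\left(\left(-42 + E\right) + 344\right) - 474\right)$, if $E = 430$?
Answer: $-58$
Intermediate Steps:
$200 - \left(\left(\left(-42 + E\right) + 344\right) - 474\right) = 200 - \left(\left(\left(-42 + 430\right) + 344\right) - 474\right) = 200 - \left(\left(388 + 344\right) - 474\right) = 200 - \left(732 - 474\right) = 200 - 258 = -58$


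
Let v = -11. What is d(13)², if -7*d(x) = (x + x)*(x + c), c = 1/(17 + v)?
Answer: 1054729/441 ≈ 2391.7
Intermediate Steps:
c = ⅙ (c = 1/(17 - 11) = 1/6 = ⅙ ≈ 0.16667)
d(x) = -2*x*(⅙ + x)/7 (d(x) = -(x + x)*(x + ⅙)/7 = -2*x*(⅙ + x)/7)
d(13)² = (-1/21*13*(1 + 6*13))² = (-1/21*13*(1 + 78))² = (-1/21*13*79)² = (-1027/21)² = 1054729/441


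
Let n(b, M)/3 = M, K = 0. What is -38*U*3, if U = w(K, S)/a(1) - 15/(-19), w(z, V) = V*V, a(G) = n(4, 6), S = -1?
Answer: -289/3 ≈ -96.333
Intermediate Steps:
n(b, M) = 3*M
a(G) = 18 (a(G) = 3*6 = 18)
w(z, V) = V²
U = 289/342 (U = (-1)²/18 - 15/(-19) = 1*(1/18) - 15*(-1/19) = 1/18 + 15/19 = 289/342 ≈ 0.84503)
-38*U*3 = -38*289/342*3 = -289/9*3 = -289/3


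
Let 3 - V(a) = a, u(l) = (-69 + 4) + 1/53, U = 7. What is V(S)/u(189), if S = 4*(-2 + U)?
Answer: 901/3444 ≈ 0.26161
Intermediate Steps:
u(l) = -3444/53 (u(l) = -65 + 1/53 = -3444/53)
S = 20 (S = 4*(-2 + 7) = 4*5 = 20)
V(a) = 3 - a
V(S)/u(189) = (3 - 1*20)/(-3444/53) = (3 - 20)*(-53/3444) = -17*(-53/3444) = 901/3444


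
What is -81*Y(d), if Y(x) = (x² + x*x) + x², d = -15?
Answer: -54675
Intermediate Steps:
Y(x) = 3*x² (Y(x) = (x² + x²) + x² = 2*x² + x² = 3*x²)
-81*Y(d) = -243*(-15)² = -243*225 = -81*675 = -54675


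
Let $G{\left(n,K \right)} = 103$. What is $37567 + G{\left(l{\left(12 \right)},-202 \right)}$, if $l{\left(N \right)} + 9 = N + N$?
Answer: $37670$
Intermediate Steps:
$l{\left(N \right)} = -9 + 2 N$ ($l{\left(N \right)} = -9 + \left(N + N\right) = -9 + 2 N$)
$37567 + G{\left(l{\left(12 \right)},-202 \right)} = 37567 + 103 = 37670$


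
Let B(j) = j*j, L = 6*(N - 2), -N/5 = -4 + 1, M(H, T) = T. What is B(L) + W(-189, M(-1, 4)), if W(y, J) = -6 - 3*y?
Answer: 6645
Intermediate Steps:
N = 15 (N = -5*(-4 + 1) = -5*(-3) = 15)
L = 78 (L = 6*(15 - 2) = 6*13 = 78)
B(j) = j**2
B(L) + W(-189, M(-1, 4)) = 78**2 + (-6 - 3*(-189)) = 6084 + (-6 + 567) = 6084 + 561 = 6645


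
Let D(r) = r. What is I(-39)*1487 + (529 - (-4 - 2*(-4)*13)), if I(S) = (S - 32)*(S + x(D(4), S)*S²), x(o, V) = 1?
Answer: -156464685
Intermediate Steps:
I(S) = (-32 + S)*(S + S²) (I(S) = (S - 32)*(S + 1*S²) = (-32 + S)*(S + S²))
I(-39)*1487 + (529 - (-4 - 2*(-4)*13)) = -39*(-32 + (-39)² - 31*(-39))*1487 + (529 - (-4 - 2*(-4)*13)) = -39*(-32 + 1521 + 1209)*1487 + (529 - (-4 + 8*13)) = -39*2698*1487 + (529 - (-4 + 104)) = -105222*1487 + (529 - 1*100) = -156465114 + (529 - 100) = -156465114 + 429 = -156464685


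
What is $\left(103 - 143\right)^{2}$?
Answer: $1600$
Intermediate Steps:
$\left(103 - 143\right)^{2} = \left(-40\right)^{2} = 1600$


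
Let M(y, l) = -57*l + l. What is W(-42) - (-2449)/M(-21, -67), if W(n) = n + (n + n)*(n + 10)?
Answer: 9930241/3752 ≈ 2646.7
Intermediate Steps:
M(y, l) = -56*l
W(n) = n + 2*n*(10 + n) (W(n) = n + (2*n)*(10 + n) = n + 2*n*(10 + n))
W(-42) - (-2449)/M(-21, -67) = -42*(21 + 2*(-42)) - (-2449)/((-56*(-67))) = -42*(21 - 84) - (-2449)/3752 = -42*(-63) - (-2449)/3752 = 2646 - 1*(-2449/3752) = 2646 + 2449/3752 = 9930241/3752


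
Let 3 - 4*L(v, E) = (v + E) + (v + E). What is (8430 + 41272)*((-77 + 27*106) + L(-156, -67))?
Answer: 287998239/2 ≈ 1.4400e+8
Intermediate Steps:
L(v, E) = ¾ - E/2 - v/2 (L(v, E) = ¾ - ((v + E) + (v + E))/4 = ¾ - ((E + v) + (E + v))/4 = ¾ - (2*E + 2*v)/4 = ¾ + (-E/2 - v/2) = ¾ - E/2 - v/2)
(8430 + 41272)*((-77 + 27*106) + L(-156, -67)) = (8430 + 41272)*((-77 + 27*106) + (¾ - ½*(-67) - ½*(-156))) = 49702*((-77 + 2862) + (¾ + 67/2 + 78)) = 49702*(2785 + 449/4) = 49702*(11589/4) = 287998239/2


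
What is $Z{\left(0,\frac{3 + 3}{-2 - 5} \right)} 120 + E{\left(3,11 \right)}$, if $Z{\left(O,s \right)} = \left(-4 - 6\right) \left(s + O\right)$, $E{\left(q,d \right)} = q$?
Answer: $\frac{7221}{7} \approx 1031.6$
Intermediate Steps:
$Z{\left(O,s \right)} = - 10 O - 10 s$ ($Z{\left(O,s \right)} = \left(-4 - 6\right) \left(O + s\right) = - 10 \left(O + s\right) = - 10 O - 10 s$)
$Z{\left(0,\frac{3 + 3}{-2 - 5} \right)} 120 + E{\left(3,11 \right)} = \left(\left(-10\right) 0 - 10 \frac{3 + 3}{-2 - 5}\right) 120 + 3 = \left(0 - 10 \frac{6}{-7}\right) 120 + 3 = \left(0 - 10 \cdot 6 \left(- \frac{1}{7}\right)\right) 120 + 3 = \left(0 - - \frac{60}{7}\right) 120 + 3 = \left(0 + \frac{60}{7}\right) 120 + 3 = \frac{60}{7} \cdot 120 + 3 = \frac{7200}{7} + 3 = \frac{7221}{7}$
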